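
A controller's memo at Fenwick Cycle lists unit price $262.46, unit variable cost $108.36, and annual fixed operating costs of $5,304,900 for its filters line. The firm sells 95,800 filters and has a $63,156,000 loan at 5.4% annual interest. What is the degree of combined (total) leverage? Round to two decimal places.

Total contribution margin = 95,800 × $154.10 = $14,762,780.00.
EBIT = $14,762,780.00 − $5,304,900 = $9,457,880.00. Interest = $3,410,424.00.
DOL = $14,762,780.00 ÷ $9,457,880.00 = 1.5609; DFL = $9,457,880.00 ÷ $6,047,456.00 = 1.5639.
DCL = DOL × DFL = 1.5609 × 1.5639 = 2.4411.

2.44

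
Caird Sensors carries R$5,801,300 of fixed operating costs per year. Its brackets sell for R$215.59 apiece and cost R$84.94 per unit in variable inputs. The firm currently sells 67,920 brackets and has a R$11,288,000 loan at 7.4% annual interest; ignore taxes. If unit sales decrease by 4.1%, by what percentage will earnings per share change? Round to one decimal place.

Contribution at this volume is 67,920 × R$130.65 = R$8,873,748.00.
Operating income = contribution − fixed costs = R$8,873,748.00 − R$5,801,300 = R$3,072,448.00.
Interest = R$835,312.00, so EBIT − I = R$2,237,136.00.
Degree of combined leverage = contribution ÷ (EBIT − I) = R$8,873,748.00 ÷ R$2,237,136.00 = 3.9666.
%ΔEPS = DCL × %ΔSales = 3.9666 × -4.1% = -16.3%.

-16.3%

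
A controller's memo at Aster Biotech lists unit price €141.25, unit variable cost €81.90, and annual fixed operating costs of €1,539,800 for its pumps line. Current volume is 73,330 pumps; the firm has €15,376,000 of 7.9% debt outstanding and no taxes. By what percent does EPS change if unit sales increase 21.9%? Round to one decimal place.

At 73,330 units, contribution = 73,330 × €59.35 = €4,352,135.50.
Operating income = contribution − fixed costs = €4,352,135.50 − €1,539,800 = €2,812,335.50.
After interest of €1,214,704.00, pre-tax earnings = €1,597,631.50.
DCL = total CM / (EBIT − I) = €4,352,135.50 / €1,597,631.50 = 2.7241.
EPS therefore changes by 2.7241 × (+21.9%) = +59.7%.

+59.7%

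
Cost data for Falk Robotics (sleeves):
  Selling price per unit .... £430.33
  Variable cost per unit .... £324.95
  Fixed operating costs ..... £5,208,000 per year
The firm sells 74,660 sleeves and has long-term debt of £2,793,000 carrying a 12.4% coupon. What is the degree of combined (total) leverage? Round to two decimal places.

3.40

Total contribution margin = 74,660 × £105.38 = £7,867,670.80.
Operating income = contribution − fixed costs = £7,867,670.80 − £5,208,000 = £2,659,670.80. Interest = £346,332.00.
DOL = £7,867,670.80 ÷ £2,659,670.80 = 2.9581; DFL = £2,659,670.80 ÷ £2,313,338.80 = 1.1497.
DCL = DOL × DFL = 2.9581 × 1.1497 = 3.4009.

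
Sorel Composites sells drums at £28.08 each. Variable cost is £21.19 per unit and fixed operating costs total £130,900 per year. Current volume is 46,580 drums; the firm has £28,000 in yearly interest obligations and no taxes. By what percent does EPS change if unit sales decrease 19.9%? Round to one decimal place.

-39.4%

At 46,580 units, contribution = 46,580 × £6.89 = £320,936.20.
EBIT = £320,936.20 − £130,900 = £190,036.20.
Interest = £28,000.00, so EBIT − I = £162,036.20.
Degree of combined leverage = contribution ÷ (EBIT − I) = £320,936.20 ÷ £162,036.20 = 1.9806.
%ΔEPS = DCL × %ΔSales = 1.9806 × -19.9% = -39.4%.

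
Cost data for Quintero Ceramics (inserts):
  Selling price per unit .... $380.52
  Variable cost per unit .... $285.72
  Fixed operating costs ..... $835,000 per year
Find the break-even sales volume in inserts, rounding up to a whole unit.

8,809 inserts

Each unit contributes $380.52 − $285.72 = $94.80.
Units to break even: $835,000 ÷ $94.80 = 8,808.02, rounded up to 8,809.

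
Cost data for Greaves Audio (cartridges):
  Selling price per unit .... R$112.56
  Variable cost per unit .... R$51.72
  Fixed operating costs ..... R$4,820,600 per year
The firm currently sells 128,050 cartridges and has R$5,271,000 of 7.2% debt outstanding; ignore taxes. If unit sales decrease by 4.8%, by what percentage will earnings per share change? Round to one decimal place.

-14.4%

Contribution at this volume is 128,050 × R$60.84 = R$7,790,562.00.
EBIT = R$7,790,562.00 − R$4,820,600 = R$2,969,962.00.
After interest of R$379,512.00, pre-tax earnings = R$2,590,450.00.
Degree of combined leverage = contribution ÷ (EBIT − I) = R$7,790,562.00 ÷ R$2,590,450.00 = 3.0074.
EPS therefore changes by 3.0074 × (-4.8%) = -14.4%.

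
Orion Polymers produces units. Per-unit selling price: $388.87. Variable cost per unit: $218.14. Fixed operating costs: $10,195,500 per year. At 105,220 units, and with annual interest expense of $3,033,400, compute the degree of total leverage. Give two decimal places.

At 105,220 units, contribution = 105,220 × $170.73 = $17,964,210.60.
Subtracting fixed costs: EBIT = $17,964,210.60 − $10,195,500 = $7,768,710.60. Interest = $3,033,400.00.
DOL = $17,964,210.60 ÷ $7,768,710.60 = 2.3124; DFL = $7,768,710.60 ÷ $4,735,310.60 = 1.6406.
DCL = DOL × DFL = 2.3124 × 1.6406 = 3.7937.

3.79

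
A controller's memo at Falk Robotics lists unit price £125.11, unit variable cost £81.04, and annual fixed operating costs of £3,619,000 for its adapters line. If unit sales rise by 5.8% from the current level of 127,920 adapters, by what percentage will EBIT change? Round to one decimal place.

+16.2%

Total contribution margin = 127,920 × £44.07 = £5,637,434.40.
EBIT = £5,637,434.40 − £3,619,000 = £2,018,434.40.
Degree of operating leverage = £5,637,434.40 / £2,018,434.40 = 2.7930.
Operating income changes by 2.7930 × +5.8% = +16.2%.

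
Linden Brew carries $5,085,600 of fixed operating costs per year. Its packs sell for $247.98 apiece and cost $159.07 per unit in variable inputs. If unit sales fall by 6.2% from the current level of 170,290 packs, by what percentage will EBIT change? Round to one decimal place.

Total contribution margin = 170,290 × $88.91 = $15,140,483.90.
EBIT = $15,140,483.90 − $5,085,600 = $10,054,883.90.
DOL = contribution ÷ EBIT = $15,140,483.90 ÷ $10,054,883.90 = 1.5058.
%ΔEBIT = DOL × %ΔSales = 1.5058 × -6.2% = -9.3%.

-9.3%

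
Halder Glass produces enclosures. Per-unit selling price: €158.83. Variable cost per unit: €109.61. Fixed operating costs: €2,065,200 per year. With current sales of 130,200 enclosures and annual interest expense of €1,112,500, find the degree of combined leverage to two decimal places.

1.98

Total contribution margin = 130,200 × €49.22 = €6,408,444.00.
Subtracting fixed costs: EBIT = €6,408,444.00 − €2,065,200 = €4,343,244.00. Interest = €1,112,500.00.
DOL = €6,408,444.00 ÷ €4,343,244.00 = 1.4755; DFL = €4,343,244.00 ÷ €3,230,744.00 = 1.3443.
Combined leverage = 1.4755 × 1.3443 = 1.9835.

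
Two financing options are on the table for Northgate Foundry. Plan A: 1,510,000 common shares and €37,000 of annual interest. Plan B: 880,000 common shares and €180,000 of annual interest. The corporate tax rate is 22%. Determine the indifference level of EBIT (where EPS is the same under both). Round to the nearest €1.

Set EPS_A = EPS_B: (EBIT − €37,000)(1 − 0.22) ÷ 1,510,000 = (EBIT − €180,000)(1 − 0.22) ÷ 880,000.
Cancelling (1 − t) and cross-multiplying: 880,000·(EBIT − 37,000) = 1,510,000·(EBIT − 180,000).
Solving, EBIT = (180,000·1,510,000 − 37,000·880,000) / (1,510,000 − 880,000) = 239,240,000,000 / 630,000 = 379,746.03.

€379,746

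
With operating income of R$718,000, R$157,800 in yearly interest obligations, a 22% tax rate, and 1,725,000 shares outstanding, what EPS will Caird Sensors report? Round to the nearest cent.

Interest = R$157,800.00, so EBT = R$718,000 − R$157,800.00 = R$560,200.00.
Net income = R$560,200.00 × (1 − 0.22) = R$436,956.00.
Per share: R$436,956.00 / 1,725,000 shares = R$0.25.

R$0.25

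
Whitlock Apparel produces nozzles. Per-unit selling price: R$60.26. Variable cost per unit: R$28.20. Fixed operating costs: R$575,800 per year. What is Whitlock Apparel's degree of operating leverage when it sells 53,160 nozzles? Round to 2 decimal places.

1.51

Total contribution margin = 53,160 × R$32.06 = R$1,704,309.60.
Operating income = contribution − fixed costs = R$1,704,309.60 − R$575,800 = R$1,128,509.60.
DOL = contribution ÷ EBIT = R$1,704,309.60 ÷ R$1,128,509.60 = 1.5102.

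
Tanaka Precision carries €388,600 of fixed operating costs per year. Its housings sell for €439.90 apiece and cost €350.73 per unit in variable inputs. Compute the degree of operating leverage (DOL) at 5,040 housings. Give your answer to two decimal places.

Total contribution margin = 5,040 × €89.17 = €449,416.80.
EBIT = €449,416.80 − €388,600 = €60,816.80.
Degree of operating leverage = €449,416.80 / €60,816.80 = 7.3897.

7.39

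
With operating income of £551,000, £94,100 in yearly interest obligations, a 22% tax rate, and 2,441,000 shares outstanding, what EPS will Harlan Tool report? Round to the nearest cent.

£0.15

Pre-tax income = £551,000 − £94,100.00 = £456,900.00.
Net income = £456,900.00 × (1 − 0.22) = £356,382.00.
EPS = £356,382.00 ÷ 2,441,000 = £0.15.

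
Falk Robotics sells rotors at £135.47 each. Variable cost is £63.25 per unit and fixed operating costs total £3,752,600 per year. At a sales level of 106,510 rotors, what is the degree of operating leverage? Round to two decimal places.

Contribution at this volume is 106,510 × £72.22 = £7,692,152.20.
Subtracting fixed costs: EBIT = £7,692,152.20 − £3,752,600 = £3,939,552.20.
DOL = contribution ÷ EBIT = £7,692,152.20 ÷ £3,939,552.20 = 1.9525.

1.95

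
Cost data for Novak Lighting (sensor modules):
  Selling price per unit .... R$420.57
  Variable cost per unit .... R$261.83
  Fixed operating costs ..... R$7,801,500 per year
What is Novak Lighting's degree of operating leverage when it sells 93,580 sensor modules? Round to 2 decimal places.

Total contribution margin = 93,580 × R$158.74 = R$14,854,889.20.
EBIT = R$14,854,889.20 − R$7,801,500 = R$7,053,389.20.
Degree of operating leverage = R$14,854,889.20 / R$7,053,389.20 = 2.1061.

2.11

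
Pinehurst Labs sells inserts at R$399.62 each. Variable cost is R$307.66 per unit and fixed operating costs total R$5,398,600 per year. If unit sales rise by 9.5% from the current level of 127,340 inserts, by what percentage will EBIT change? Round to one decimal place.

+17.6%

At 127,340 units, contribution = 127,340 × R$91.96 = R$11,710,186.40.
Subtracting fixed costs: EBIT = R$11,710,186.40 − R$5,398,600 = R$6,311,586.40.
So DOL = total CM / EBIT = R$11,710,186.40 / R$6,311,586.40 = 1.8553.
%ΔEBIT = DOL × %ΔSales = 1.8553 × +9.5% = +17.6%.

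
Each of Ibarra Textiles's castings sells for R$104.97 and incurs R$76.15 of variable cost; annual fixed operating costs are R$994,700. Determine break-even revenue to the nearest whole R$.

Contribution margin per unit = R$104.97 − R$76.15 = R$28.82, a CM ratio of R$28.82 ÷ R$104.97 = 0.2746.
Break-even revenue = fixed costs × price ÷ CM = R$994,700 × R$104.97 ÷ R$28.82 = R$3,622,958.

R$3,622,958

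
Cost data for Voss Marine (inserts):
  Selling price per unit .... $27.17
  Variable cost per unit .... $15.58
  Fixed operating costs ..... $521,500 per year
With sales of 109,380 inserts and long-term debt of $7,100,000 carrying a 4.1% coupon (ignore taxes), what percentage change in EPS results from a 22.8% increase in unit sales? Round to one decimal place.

+63.5%

Total contribution margin = 109,380 × $11.59 = $1,267,714.20.
EBIT = $1,267,714.20 − $521,500 = $746,214.20.
After interest of $291,100.00, pre-tax earnings = $455,114.20.
DCL = total CM / (EBIT − I) = $1,267,714.20 / $455,114.20 = 2.7855.
EPS therefore changes by 2.7855 × (+22.8%) = +63.5%.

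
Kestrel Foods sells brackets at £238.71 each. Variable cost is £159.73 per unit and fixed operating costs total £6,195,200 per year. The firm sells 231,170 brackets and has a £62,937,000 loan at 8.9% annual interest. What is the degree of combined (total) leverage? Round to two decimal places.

2.83

Total contribution margin = 231,170 × £78.98 = £18,257,806.60.
Operating income = contribution − fixed costs = £18,257,806.60 − £6,195,200 = £12,062,606.60. Interest = £5,601,393.00.
DOL = £18,257,806.60 ÷ £12,062,606.60 = 1.5136; DFL = £12,062,606.60 ÷ £6,461,213.60 = 1.8669.
DCL = DOL × DFL = 1.5136 × 1.8669 = 2.8257.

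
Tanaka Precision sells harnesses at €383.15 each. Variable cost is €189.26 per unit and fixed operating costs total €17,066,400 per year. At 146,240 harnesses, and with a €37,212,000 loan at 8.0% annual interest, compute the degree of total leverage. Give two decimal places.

3.41

Total contribution margin = 146,240 × €193.89 = €28,354,473.60.
Subtracting fixed costs: EBIT = €28,354,473.60 − €17,066,400 = €11,288,073.60. Interest = €2,976,960.00.
DOL = €28,354,473.60 ÷ €11,288,073.60 = 2.5119; DFL = €11,288,073.60 ÷ €8,311,113.60 = 1.3582.
DCL = DOL × DFL = 2.5119 × 1.3582 = 3.4117.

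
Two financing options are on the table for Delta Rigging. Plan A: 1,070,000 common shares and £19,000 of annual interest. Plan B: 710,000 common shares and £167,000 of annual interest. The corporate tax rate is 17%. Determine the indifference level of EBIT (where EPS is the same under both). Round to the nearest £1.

£458,889

At indifference, (EBIT − 19,000)(1 − t)/1,070,000 = (EBIT − 167,000)(1 − t)/710,000.
The (1 − t) factor cancels: (EBIT − 19,000) × 710,000 = (EBIT − 167,000) × 1,070,000.
EBIT × (1,070,000 − 710,000) = 167,000 × 1,070,000 − 19,000 × 710,000 = 165,200,000,000, so EBIT = 165,200,000,000 ÷ 360,000 = 458,888.89.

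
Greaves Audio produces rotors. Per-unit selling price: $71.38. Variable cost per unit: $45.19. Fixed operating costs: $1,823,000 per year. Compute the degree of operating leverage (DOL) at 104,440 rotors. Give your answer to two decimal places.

3.00

At 104,440 units, contribution = 104,440 × $26.19 = $2,735,283.60.
Subtracting fixed costs: EBIT = $2,735,283.60 − $1,823,000 = $912,283.60.
Degree of operating leverage = $2,735,283.60 / $912,283.60 = 2.9983.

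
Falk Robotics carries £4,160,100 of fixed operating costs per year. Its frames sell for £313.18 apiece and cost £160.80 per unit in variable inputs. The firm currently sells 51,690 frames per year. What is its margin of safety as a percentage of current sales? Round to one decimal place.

47.2%

Unit CM = price − variable cost = £313.18 − £160.80 = £152.38. Break-even units = £4,160,100 ÷ £152.38 = 27,300.83; break-even revenue = 27,300.83 × £313.18 = £8,550,072.96.
Current sales = 51,690 × £313.18 = £16,188,274.20.
Margin of safety = (£16,188,274.20 − £8,550,072.96) ÷ £16,188,274.20 = 47.2%.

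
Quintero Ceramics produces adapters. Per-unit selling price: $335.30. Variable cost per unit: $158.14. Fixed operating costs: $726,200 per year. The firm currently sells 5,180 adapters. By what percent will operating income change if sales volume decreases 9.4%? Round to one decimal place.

-45.0%

Total contribution margin = 5,180 × $177.16 = $917,688.80.
EBIT = $917,688.80 − $726,200 = $191,488.80.
Degree of operating leverage = $917,688.80 / $191,488.80 = 4.7924.
So EBIT moves 4.7924 × (-9.4%) = -45.0%.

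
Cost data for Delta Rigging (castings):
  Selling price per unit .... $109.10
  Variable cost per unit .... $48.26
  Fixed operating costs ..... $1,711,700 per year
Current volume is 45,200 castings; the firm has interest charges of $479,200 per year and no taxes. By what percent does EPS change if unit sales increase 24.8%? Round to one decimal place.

+122.0%

Total contribution margin = 45,200 × $60.84 = $2,749,968.00.
EBIT = $2,749,968.00 − $1,711,700 = $1,038,268.00.
After interest of $479,200.00, pre-tax earnings = $559,068.00.
DCL = total CM / (EBIT − I) = $2,749,968.00 / $559,068.00 = 4.9188.
EPS therefore changes by 4.9188 × (+24.8%) = +122.0%.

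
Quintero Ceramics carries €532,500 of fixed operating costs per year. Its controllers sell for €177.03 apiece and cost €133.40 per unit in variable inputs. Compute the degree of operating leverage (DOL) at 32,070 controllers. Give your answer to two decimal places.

Contribution at this volume is 32,070 × €43.63 = €1,399,214.10.
Operating income = contribution − fixed costs = €1,399,214.10 − €532,500 = €866,714.10.
Degree of operating leverage = €1,399,214.10 / €866,714.10 = 1.6144.

1.61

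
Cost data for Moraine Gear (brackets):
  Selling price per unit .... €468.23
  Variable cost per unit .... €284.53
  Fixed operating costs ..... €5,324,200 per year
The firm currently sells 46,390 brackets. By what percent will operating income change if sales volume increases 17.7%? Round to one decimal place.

+47.2%

At 46,390 units, contribution = 46,390 × €183.70 = €8,521,843.00.
Subtracting fixed costs: EBIT = €8,521,843.00 − €5,324,200 = €3,197,643.00.
Degree of operating leverage = €8,521,843.00 / €3,197,643.00 = 2.6650.
%ΔEBIT = DOL × %ΔSales = 2.6650 × +17.7% = +47.2%.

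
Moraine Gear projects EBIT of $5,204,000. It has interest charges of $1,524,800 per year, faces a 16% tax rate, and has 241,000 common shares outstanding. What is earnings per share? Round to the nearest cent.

$12.82

Interest = $1,524,800.00, so EBT = $5,204,000 − $1,524,800.00 = $3,679,200.00.
After tax at 16%: net income = $3,679,200.00 × 0.84 = $3,090,528.00.
Per share: $3,090,528.00 / 241,000 shares = $12.82.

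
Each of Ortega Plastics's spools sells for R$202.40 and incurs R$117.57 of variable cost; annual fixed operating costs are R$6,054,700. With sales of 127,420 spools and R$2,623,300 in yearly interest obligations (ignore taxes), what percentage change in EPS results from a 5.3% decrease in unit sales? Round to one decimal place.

-26.9%

Total contribution margin = 127,420 × R$84.83 = R$10,809,038.60.
EBIT = R$10,809,038.60 − R$6,054,700 = R$4,754,338.60.
After interest of R$2,623,300.00, pre-tax earnings = R$2,131,038.60.
Degree of combined leverage = contribution ÷ (EBIT − I) = R$10,809,038.60 ÷ R$2,131,038.60 = 5.0722.
%ΔEPS = DCL × %ΔSales = 5.0722 × -5.3% = -26.9%.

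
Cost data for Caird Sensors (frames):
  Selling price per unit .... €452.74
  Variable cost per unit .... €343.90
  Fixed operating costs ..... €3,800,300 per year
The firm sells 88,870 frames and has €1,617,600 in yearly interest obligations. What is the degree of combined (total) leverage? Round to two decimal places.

2.27

Total contribution margin = 88,870 × €108.84 = €9,672,610.80.
Operating income = contribution − fixed costs = €9,672,610.80 − €3,800,300 = €5,872,310.80. Interest = €1,617,600.00, so EBIT − I = €4,254,710.80.
Degree of total leverage = total CM / (EBIT − interest) = €9,672,610.80 / €4,254,710.80 = 2.2734.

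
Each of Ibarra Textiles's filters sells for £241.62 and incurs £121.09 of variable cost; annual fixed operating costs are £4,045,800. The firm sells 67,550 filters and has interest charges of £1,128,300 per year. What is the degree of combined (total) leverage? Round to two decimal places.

2.74

At 67,550 units, contribution = 67,550 × £120.53 = £8,141,801.50.
Operating income = contribution − fixed costs = £8,141,801.50 − £4,045,800 = £4,096,001.50. Interest = £1,128,300.00.
DOL = £8,141,801.50 ÷ £4,096,001.50 = 1.9877; DFL = £4,096,001.50 ÷ £2,967,701.50 = 1.3802.
Combined leverage = 1.9877 × 1.3802 = 2.7434.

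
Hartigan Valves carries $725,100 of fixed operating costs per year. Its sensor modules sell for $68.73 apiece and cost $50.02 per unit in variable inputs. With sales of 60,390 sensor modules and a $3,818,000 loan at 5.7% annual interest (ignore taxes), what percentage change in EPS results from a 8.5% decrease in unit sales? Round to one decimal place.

-51.3%

At 60,390 units, contribution = 60,390 × $18.71 = $1,129,896.90.
EBIT = $1,129,896.90 − $725,100 = $404,796.90.
After interest of $217,626.00, pre-tax earnings = $187,170.90.
DCL = total CM / (EBIT − I) = $1,129,896.90 / $187,170.90 = 6.0367.
%ΔEPS = DCL × %ΔSales = 6.0367 × -8.5% = -51.3%.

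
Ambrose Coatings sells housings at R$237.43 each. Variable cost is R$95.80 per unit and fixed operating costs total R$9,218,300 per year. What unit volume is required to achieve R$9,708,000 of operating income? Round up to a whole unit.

133,632 housings

Each unit contributes R$237.43 − R$95.80 = R$141.63.
Units = (FC + target) / CM = (R$9,218,300 + R$9,708,000) / R$141.63 = 133,632.00, so 133,632 housings.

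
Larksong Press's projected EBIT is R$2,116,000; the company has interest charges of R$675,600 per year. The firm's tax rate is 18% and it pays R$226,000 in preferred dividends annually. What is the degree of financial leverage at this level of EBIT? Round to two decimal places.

1.82

Interest = R$675,600.00.
Pre-tax preferred-dividend burden = R$226,000 ÷ (1 − 0.18) = R$275,609.76.
DFL = EBIT ÷ [EBIT − I − D_p/(1−t)] = R$2,116,000 ÷ [R$2,116,000 − R$675,600.00 − R$275,609.76] = R$2,116,000 ÷ R$1,164,790.24 = 1.8166.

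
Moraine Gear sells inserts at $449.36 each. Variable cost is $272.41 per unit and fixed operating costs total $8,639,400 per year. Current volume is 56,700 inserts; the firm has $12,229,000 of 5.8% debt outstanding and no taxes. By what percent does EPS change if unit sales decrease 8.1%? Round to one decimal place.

Total contribution margin = 56,700 × $176.95 = $10,033,065.00.
Operating income = contribution − fixed costs = $10,033,065.00 − $8,639,400 = $1,393,665.00.
Interest = $709,282.00, so EBIT − I = $684,383.00.
DCL = total CM / (EBIT − I) = $10,033,065.00 / $684,383.00 = 14.6600.
EPS therefore changes by 14.6600 × (-8.1%) = -118.7%.

-118.7%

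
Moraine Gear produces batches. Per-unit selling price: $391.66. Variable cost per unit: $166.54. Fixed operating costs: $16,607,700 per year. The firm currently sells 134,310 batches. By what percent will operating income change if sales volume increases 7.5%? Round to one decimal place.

Total contribution margin = 134,310 × $225.12 = $30,235,867.20.
Subtracting fixed costs: EBIT = $30,235,867.20 − $16,607,700 = $13,628,167.20.
Degree of operating leverage = $30,235,867.20 / $13,628,167.20 = 2.2186.
Operating income changes by 2.2186 × +7.5% = +16.6%.

+16.6%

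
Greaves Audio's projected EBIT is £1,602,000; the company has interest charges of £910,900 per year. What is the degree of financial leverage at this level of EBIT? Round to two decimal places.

2.32

Annual interest charges come to £910,900.00.
DFL = EBIT ÷ (EBIT − I) = £1,602,000 ÷ (£1,602,000 − £910,900.00) = £1,602,000 ÷ £691,100.00 = 2.3180.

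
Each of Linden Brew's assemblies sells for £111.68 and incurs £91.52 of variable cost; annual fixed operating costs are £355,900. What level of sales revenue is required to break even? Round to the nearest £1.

£1,971,573

CM per unit = £111.68 − £91.52 = £20.16; CM ratio = £20.16 / £111.68 = 0.1805.
Break-even revenue = fixed costs × price ÷ CM = £355,900 × £111.68 ÷ £20.16 = £1,971,573.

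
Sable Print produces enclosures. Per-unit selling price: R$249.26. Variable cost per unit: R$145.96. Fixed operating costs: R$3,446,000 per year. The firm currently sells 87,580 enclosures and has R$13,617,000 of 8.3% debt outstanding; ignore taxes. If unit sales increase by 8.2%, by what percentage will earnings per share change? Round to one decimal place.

Contribution at this volume is 87,580 × R$103.30 = R$9,047,014.00.
Operating income = contribution − fixed costs = R$9,047,014.00 − R$3,446,000 = R$5,601,014.00.
Interest = R$1,130,211.00, so EBIT − I = R$4,470,803.00.
DCL = total CM / (EBIT − I) = R$9,047,014.00 / R$4,470,803.00 = 2.0236.
%ΔEPS = DCL × %ΔSales = 2.0236 × +8.2% = +16.6%.

+16.6%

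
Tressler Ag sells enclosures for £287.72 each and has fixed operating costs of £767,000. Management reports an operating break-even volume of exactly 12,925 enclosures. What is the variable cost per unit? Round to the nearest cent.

Contribution per unit must be FC / Q = £767,000 / 12,925 = £59.3424.
Hence VC = price − CM = £287.72 − £59.3424 = £228.38.

£228.38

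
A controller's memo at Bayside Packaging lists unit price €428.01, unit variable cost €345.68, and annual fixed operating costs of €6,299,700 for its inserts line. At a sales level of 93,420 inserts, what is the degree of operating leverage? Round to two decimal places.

At 93,420 units, contribution = 93,420 × €82.33 = €7,691,268.60.
Subtracting fixed costs: EBIT = €7,691,268.60 − €6,299,700 = €1,391,568.60.
Degree of operating leverage = €7,691,268.60 / €1,391,568.60 = 5.5270.

5.53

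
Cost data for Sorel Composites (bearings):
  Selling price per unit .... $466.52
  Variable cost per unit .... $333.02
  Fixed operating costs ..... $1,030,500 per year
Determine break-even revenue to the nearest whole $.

CM per unit = $466.52 − $333.02 = $133.50; CM ratio = $133.50 / $466.52 = 0.2862.
Break-even revenue = fixed costs × price ÷ CM = $1,030,500 × $466.52 ÷ $133.50 = $3,601,115.

$3,601,115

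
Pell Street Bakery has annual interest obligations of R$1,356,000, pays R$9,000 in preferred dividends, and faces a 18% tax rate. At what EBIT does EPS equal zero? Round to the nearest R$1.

Preferred dividends are paid after tax, so their pre-tax equivalent is R$9,000 ÷ (1 − 0.18) = R$10,975.61.
Financial break-even EBIT = interest + D_p ÷ (1 − t) = R$1,356,000 + R$10,975.61 = R$1,366,975.61.

R$1,366,976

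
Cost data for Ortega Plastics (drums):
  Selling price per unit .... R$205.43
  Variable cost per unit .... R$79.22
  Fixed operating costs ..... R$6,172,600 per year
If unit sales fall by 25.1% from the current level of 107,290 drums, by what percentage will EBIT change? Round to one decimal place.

-46.1%

Total contribution margin = 107,290 × R$126.21 = R$13,541,070.90.
Operating income = contribution − fixed costs = R$13,541,070.90 − R$6,172,600 = R$7,368,470.90.
So DOL = total CM / EBIT = R$13,541,070.90 / R$7,368,470.90 = 1.8377.
Operating income changes by 1.8377 × -25.1% = -46.1%.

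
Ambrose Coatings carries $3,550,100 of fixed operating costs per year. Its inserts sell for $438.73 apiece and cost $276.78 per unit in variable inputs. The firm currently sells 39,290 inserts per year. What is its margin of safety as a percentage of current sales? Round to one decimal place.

Contribution margin per unit = $438.73 − $276.78 = $161.95. Break-even units = $3,550,100 ÷ $161.95 = 21,920.96; break-even revenue = 21,920.96 × $438.73 = $9,617,384.21.
Actual sales revenue = 39,290 × $438.73 = $17,237,701.70.
Margin of safety = ($17,237,701.70 − $9,617,384.21) ÷ $17,237,701.70 = 44.2%.

44.2%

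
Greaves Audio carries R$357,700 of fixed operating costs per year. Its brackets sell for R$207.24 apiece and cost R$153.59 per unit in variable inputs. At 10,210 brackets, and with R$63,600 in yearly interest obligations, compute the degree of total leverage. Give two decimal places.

4.33

At 10,210 units, contribution = 10,210 × R$53.65 = R$547,766.50.
Subtracting fixed costs: EBIT = R$547,766.50 − R$357,700 = R$190,066.50. Interest = R$63,600.00.
DOL = R$547,766.50 ÷ R$190,066.50 = 2.8820; DFL = R$190,066.50 ÷ R$126,466.50 = 1.5029.
DCL = DOL × DFL = 2.8820 × 1.5029 = 4.3314.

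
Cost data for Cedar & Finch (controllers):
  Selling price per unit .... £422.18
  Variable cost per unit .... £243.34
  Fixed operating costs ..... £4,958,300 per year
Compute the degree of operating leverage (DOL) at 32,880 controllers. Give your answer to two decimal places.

Total contribution margin = 32,880 × £178.84 = £5,880,259.20.
Subtracting fixed costs: EBIT = £5,880,259.20 − £4,958,300 = £921,959.20.
DOL = contribution ÷ EBIT = £5,880,259.20 ÷ £921,959.20 = 6.3780.

6.38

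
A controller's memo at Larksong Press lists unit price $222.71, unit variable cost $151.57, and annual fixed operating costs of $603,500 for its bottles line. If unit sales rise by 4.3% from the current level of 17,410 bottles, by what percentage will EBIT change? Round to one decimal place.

+8.4%

Contribution at this volume is 17,410 × $71.14 = $1,238,547.40.
Subtracting fixed costs: EBIT = $1,238,547.40 − $603,500 = $635,047.40.
DOL = contribution ÷ EBIT = $1,238,547.40 ÷ $635,047.40 = 1.9503.
Operating income changes by 1.9503 × +4.3% = +8.4%.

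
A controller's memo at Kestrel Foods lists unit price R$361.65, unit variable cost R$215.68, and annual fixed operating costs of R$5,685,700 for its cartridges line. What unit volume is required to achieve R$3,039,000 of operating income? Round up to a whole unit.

59,771 cartridges

Unit CM = price − variable cost = R$361.65 − R$215.68 = R$145.97.
Required volume = (fixed costs + target profit) ÷ CM = (R$5,685,700 + R$3,039,000) ÷ R$145.97 = 59,770.50, so 59,771 cartridges.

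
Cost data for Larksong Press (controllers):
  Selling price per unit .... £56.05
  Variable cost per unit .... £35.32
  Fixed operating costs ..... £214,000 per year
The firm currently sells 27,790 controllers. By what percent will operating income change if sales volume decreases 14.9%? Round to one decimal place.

-23.7%

Contribution at this volume is 27,790 × £20.73 = £576,086.70.
Operating income = contribution − fixed costs = £576,086.70 − £214,000 = £362,086.70.
So DOL = total CM / EBIT = £576,086.70 / £362,086.70 = 1.5910.
%ΔEBIT = DOL × %ΔSales = 1.5910 × -14.9% = -23.7%.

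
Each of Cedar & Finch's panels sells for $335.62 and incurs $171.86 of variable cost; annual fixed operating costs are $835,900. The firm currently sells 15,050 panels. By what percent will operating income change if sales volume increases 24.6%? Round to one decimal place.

+37.2%

At 15,050 units, contribution = 15,050 × $163.76 = $2,464,588.00.
Subtracting fixed costs: EBIT = $2,464,588.00 − $835,900 = $1,628,688.00.
Degree of operating leverage = $2,464,588.00 / $1,628,688.00 = 1.5132.
%ΔEBIT = DOL × %ΔSales = 1.5132 × +24.6% = +37.2%.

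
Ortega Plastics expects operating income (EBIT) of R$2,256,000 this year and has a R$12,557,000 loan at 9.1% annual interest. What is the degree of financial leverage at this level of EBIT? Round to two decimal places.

Annual interest charges come to R$1,142,687.00.
Degree of financial leverage = EBIT / (EBIT − interest) = R$2,256,000 / R$1,113,313.00 = 2.0264.

2.03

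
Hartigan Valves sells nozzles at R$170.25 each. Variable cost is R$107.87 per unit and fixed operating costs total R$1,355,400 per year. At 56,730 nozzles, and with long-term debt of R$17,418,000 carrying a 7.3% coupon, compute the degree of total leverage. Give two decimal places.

3.88

At 56,730 units, contribution = 56,730 × R$62.38 = R$3,538,817.40.
EBIT = R$3,538,817.40 − R$1,355,400 = R$2,183,417.40. Interest = R$1,271,514.00.
DOL = R$3,538,817.40 ÷ R$2,183,417.40 = 1.6208; DFL = R$2,183,417.40 ÷ R$911,903.40 = 2.3944.
Combined leverage = 1.6208 × 2.3944 = 3.8808.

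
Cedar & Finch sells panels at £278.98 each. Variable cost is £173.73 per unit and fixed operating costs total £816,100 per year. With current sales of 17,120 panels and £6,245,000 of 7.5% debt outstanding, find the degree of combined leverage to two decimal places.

Contribution at this volume is 17,120 × £105.25 = £1,801,880.00.
Operating income = contribution − fixed costs = £1,801,880.00 − £816,100 = £985,780.00. Interest = £468,375.00, so EBIT − I = £517,405.00.
DCL = contribution ÷ (EBIT − I) = £1,801,880.00 ÷ £517,405.00 = 3.4825.

3.48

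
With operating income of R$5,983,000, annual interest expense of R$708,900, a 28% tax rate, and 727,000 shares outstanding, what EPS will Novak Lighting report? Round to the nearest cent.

R$5.22

Interest = R$708,900.00, so EBT = R$5,983,000 − R$708,900.00 = R$5,274,100.00.
Net income = R$5,274,100.00 × (1 − 0.28) = R$3,797,352.00.
EPS = R$3,797,352.00 ÷ 727,000 = R$5.22.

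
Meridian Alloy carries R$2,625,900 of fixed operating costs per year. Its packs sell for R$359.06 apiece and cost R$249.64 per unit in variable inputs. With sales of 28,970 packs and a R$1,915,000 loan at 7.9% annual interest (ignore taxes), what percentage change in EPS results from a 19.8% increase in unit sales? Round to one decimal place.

+159.8%

At 28,970 units, contribution = 28,970 × R$109.42 = R$3,169,897.40.
Operating income = contribution − fixed costs = R$3,169,897.40 − R$2,625,900 = R$543,997.40.
Interest = R$151,285.00, so EBIT − I = R$392,712.40.
Degree of combined leverage = contribution ÷ (EBIT − I) = R$3,169,897.40 ÷ R$392,712.40 = 8.0718.
EPS therefore changes by 8.0718 × (+19.8%) = +159.8%.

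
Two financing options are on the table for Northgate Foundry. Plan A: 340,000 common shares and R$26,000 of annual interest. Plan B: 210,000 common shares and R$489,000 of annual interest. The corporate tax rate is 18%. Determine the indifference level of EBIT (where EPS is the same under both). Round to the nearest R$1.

At indifference, (EBIT − 26,000)(1 − t)/340,000 = (EBIT − 489,000)(1 − t)/210,000.
The (1 − t) factor cancels: (EBIT − 26,000) × 210,000 = (EBIT − 489,000) × 340,000.
EBIT × (340,000 − 210,000) = 489,000 × 340,000 − 26,000 × 210,000 = 160,800,000,000, so EBIT = 160,800,000,000 ÷ 130,000 = 1,236,923.08.

R$1,236,923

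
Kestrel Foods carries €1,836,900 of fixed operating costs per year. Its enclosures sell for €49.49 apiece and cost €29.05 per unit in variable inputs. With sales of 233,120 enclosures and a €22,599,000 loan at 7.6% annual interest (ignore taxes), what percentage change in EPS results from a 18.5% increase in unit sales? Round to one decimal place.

Total contribution margin = 233,120 × €20.44 = €4,764,972.80.
EBIT = €4,764,972.80 − €1,836,900 = €2,928,072.80.
After interest of €1,717,524.00, pre-tax earnings = €1,210,548.80.
Degree of combined leverage = contribution ÷ (EBIT − I) = €4,764,972.80 ÷ €1,210,548.80 = 3.9362.
EPS therefore changes by 3.9362 × (+18.5%) = +72.8%.

+72.8%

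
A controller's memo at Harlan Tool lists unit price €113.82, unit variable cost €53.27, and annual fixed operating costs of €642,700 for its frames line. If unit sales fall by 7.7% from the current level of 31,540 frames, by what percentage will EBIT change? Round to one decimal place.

Contribution at this volume is 31,540 × €60.55 = €1,909,747.00.
Subtracting fixed costs: EBIT = €1,909,747.00 − €642,700 = €1,267,047.00.
Degree of operating leverage = €1,909,747.00 / €1,267,047.00 = 1.5072.
Operating income changes by 1.5072 × -7.7% = -11.6%.

-11.6%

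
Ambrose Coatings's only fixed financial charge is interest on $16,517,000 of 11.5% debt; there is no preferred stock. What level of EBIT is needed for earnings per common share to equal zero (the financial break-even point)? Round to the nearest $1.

Annual interest = 11.5% × $16,517,000 = $1,899,455.00.
With no preferred dividends, EPS = 0 when EBIT exactly covers interest, so the financial break-even EBIT is $1,899,455.00.

$1,899,455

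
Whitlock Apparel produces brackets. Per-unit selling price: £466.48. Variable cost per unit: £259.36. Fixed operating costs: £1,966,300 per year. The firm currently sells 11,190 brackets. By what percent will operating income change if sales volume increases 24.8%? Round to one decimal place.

Contribution at this volume is 11,190 × £207.12 = £2,317,672.80.
Subtracting fixed costs: EBIT = £2,317,672.80 − £1,966,300 = £351,372.80.
So DOL = total CM / EBIT = £2,317,672.80 / £351,372.80 = 6.5961.
So EBIT moves 6.5961 × (+24.8%) = +163.6%.

+163.6%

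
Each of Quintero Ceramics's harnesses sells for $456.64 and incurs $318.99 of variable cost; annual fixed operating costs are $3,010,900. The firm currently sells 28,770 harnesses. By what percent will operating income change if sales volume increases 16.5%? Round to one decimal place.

+68.8%

Total contribution margin = 28,770 × $137.65 = $3,960,190.50.
EBIT = $3,960,190.50 − $3,010,900 = $949,290.50.
Degree of operating leverage = $3,960,190.50 / $949,290.50 = 4.1717.
%ΔEBIT = DOL × %ΔSales = 4.1717 × +16.5% = +68.8%.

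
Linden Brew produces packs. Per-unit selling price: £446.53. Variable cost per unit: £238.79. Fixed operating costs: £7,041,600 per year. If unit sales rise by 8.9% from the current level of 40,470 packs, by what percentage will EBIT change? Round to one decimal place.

+54.8%

Contribution at this volume is 40,470 × £207.74 = £8,407,237.80.
Subtracting fixed costs: EBIT = £8,407,237.80 − £7,041,600 = £1,365,637.80.
So DOL = total CM / EBIT = £8,407,237.80 / £1,365,637.80 = 6.1563.
So EBIT moves 6.1563 × (+8.9%) = +54.8%.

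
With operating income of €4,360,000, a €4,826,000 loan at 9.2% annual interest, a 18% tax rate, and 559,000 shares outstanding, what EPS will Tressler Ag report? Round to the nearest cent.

Pre-tax income = €4,360,000 − €443,992.00 = €3,916,008.00.
Net income = €3,916,008.00 × (1 − 0.18) = €3,211,126.56.
EPS = €3,211,126.56 ÷ 559,000 = €5.74.

€5.74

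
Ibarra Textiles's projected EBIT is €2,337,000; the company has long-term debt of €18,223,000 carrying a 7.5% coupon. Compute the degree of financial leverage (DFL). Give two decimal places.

2.41

Annual interest charges come to €1,366,725.00.
DFL = EBIT ÷ (EBIT − I) = €2,337,000 ÷ (€2,337,000 − €1,366,725.00) = €2,337,000 ÷ €970,275.00 = 2.4086.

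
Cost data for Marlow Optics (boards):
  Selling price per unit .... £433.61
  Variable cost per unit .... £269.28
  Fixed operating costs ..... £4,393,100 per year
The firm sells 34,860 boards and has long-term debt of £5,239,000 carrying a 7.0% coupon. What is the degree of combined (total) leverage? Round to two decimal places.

5.91

At 34,860 units, contribution = 34,860 × £164.33 = £5,728,543.80.
Operating income = contribution − fixed costs = £5,728,543.80 − £4,393,100 = £1,335,443.80. Interest = £366,730.00.
DOL = £5,728,543.80 ÷ £1,335,443.80 = 4.2896; DFL = £1,335,443.80 ÷ £968,713.80 = 1.3786.
Combined leverage = 4.2896 × 1.3786 = 5.9136.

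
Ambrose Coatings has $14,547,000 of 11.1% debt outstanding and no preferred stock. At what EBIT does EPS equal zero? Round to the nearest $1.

Annual interest = 11.1% × $14,547,000 = $1,614,717.00.
With no preferred dividends, EPS = 0 when EBIT exactly covers interest, so the financial break-even EBIT is $1,614,717.00.

$1,614,717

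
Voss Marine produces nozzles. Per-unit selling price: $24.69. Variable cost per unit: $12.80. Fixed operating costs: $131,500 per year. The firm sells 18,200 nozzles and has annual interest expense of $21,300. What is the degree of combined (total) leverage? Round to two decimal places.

3.40

Total contribution margin = 18,200 × $11.89 = $216,398.00.
Operating income = contribution − fixed costs = $216,398.00 − $131,500 = $84,898.00. Interest = $21,300.00, so EBIT − I = $63,598.00.
Degree of total leverage = total CM / (EBIT − interest) = $216,398.00 / $63,598.00 = 3.4026.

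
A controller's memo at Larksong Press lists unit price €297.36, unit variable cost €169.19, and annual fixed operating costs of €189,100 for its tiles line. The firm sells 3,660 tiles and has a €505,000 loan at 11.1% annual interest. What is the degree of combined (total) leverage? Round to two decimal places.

2.09

Total contribution margin = 3,660 × €128.17 = €469,102.20.
Subtracting fixed costs: EBIT = €469,102.20 − €189,100 = €280,002.20. Interest = €56,055.00, so EBIT − I = €223,947.20.
DCL = contribution ÷ (EBIT − I) = €469,102.20 ÷ €223,947.20 = 2.0947.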